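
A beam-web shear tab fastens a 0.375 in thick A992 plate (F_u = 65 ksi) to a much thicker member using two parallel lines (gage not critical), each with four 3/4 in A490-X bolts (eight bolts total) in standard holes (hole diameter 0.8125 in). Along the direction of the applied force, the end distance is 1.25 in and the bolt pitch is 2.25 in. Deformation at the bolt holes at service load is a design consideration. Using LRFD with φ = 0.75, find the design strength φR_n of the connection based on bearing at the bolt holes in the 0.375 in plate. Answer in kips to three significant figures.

Per bolt r_n = 1.2 l_c t F_u ≤ 2.4 d t F_u; upper limit = 2.4 × 0.75 × 0.375 × 65 = 43.87 kips.
Edge bolt: l_c = 1.25 − 0.8125/2 = 0.8438 in → 1.2 × 0.8438 × 0.375 × 65 = 24.68 → r_n = 24.68 kips.
Interior bolts: l_c = 2.25 − 0.8125 = 1.438 in → 1.2 × 1.438 × 0.375 × 65 = 42.05 → r_n = 42.05 kips.
R_n = 2 × 24.68 + 6 × 42.05 = 301.6 kips.
Design strength φR_n = 0.75 × 301.6 = 226 kips.

226 kips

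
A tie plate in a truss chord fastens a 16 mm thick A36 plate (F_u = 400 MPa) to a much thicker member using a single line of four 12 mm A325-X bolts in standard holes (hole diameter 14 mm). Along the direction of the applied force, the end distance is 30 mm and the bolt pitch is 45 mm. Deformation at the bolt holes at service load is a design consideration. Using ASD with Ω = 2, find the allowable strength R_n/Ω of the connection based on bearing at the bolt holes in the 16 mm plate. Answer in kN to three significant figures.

Per bolt r_n = 1.2 l_c t F_u ≤ 2.4 d t F_u; upper limit = 2.4 × 12 × 16 × 400 / 1000 = 184.3 kN.
Edge bolt: l_c = 30 − 14/2 = 23 mm → 1.2 × 23 × 16 × 400 / 1000 = 176.6 → r_n = 176.6 kN.
Interior bolts: l_c = 45 − 14 = 31 mm → 1.2 × 31 × 16 × 400 / 1000 = 238.1 → r_n = 184.3 kN.
R_n = 1 × 176.6 + 3 × 184.3 = 729.6 kN.
Allowable strength R_n/Ω = 729.6 / 2 = 365 kN.

365 kN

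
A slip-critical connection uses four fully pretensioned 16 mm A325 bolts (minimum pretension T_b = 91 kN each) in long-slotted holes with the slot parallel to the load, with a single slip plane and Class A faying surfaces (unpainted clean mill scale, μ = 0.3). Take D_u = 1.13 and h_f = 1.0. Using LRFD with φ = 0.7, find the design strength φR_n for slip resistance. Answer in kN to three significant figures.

R_n = μ · D_u · h_f · T_b · n_s · n_b = 0.3 × 1.13 × 1.0 × 91 × 1 × 4 = 123.4 kN.
Design strength φR_n = 0.7 × 123.4 = 86.4 kN.

86.4 kN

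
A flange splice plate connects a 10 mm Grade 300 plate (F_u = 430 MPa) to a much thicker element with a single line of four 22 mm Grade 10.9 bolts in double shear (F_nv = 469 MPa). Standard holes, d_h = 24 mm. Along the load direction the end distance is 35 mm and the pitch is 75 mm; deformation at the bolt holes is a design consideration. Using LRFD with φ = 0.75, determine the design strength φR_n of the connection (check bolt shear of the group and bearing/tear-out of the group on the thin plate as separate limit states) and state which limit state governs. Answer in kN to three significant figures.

Bolt shear: A_b = π·22²/4 = 380.1 mm²; R_n = 469 × 380.1 × 4 × 2 / 1000 = 1426 kN → 0.75 × 1426 = 1070 kN.
Bearing (1.2 l_c t F_u ≤ 2.4 d t F_u): upper limit = 2.4·22·10·430 / 1000 = 227 kN.
  Edge l_c = 35 − 24/2 = 23 → r_n = 118.7 kN; interior l_c = 75 − 24 = 51 → r_n = 227 kN.
  R_n,bearing = 1·118.7 + 3·227 = 799.8 kN → 0.75 × 799.8 = 600 kN.
Bearing governs: 600 kN.

600 kN (bearing governs)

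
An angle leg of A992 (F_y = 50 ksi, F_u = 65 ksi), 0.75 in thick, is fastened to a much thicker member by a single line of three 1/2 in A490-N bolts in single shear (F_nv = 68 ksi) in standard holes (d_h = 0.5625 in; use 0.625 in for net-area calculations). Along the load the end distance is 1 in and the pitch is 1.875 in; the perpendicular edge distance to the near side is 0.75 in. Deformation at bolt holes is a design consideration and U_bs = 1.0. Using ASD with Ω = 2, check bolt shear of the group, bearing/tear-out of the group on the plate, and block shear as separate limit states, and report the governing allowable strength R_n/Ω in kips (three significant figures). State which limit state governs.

Bolt shear: A_b = π·0.5²/4 = 0.1963 in²; R_n = 68 × 0.1963 × 3 × 1 = 40.06 kips → 40.06 / 2 = 20 kips.
Bearing: edge l_c = 0.7188, r_n = 42.05 kips; interior l_c = 1.312, r_n = 58.5 kips; R_n = 42.05 + 2·58.5 = 159 kips → 79.5 kips.
Block shear: A_gv = 3.562, A_nv = 2.391, A_nt = 0.3281 in²; R_n = min(0.6F_uA_nv, 0.6F_yA_gv) + U_bs·F_u·A_nt = 114.6 kips → 57.3 kips.
Bolt shear governs: 20 kips.

20 kips (bolt shear governs)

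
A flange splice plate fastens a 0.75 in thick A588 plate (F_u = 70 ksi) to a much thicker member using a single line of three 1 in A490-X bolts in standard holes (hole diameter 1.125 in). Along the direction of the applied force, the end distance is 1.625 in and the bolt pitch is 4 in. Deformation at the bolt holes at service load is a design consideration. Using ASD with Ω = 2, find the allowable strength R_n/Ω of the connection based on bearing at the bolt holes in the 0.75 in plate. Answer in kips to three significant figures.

159 kips

Per bolt r_n = 1.2 l_c t F_u ≤ 2.4 d t F_u; upper limit = 2.4 × 1 × 0.75 × 70 = 126 kips.
Edge bolt: l_c = 1.625 − 1.125/2 = 1.062 in → 1.2 × 1.062 × 0.75 × 70 = 66.94 → r_n = 66.94 kips.
Interior bolts: l_c = 4 − 1.125 = 2.875 in → 1.2 × 2.875 × 0.75 × 70 = 181.1 → r_n = 126 kips.
R_n = 1 × 66.94 + 2 × 126 = 318.9 kips.
Allowable strength R_n/Ω = 318.9 / 2 = 159 kips.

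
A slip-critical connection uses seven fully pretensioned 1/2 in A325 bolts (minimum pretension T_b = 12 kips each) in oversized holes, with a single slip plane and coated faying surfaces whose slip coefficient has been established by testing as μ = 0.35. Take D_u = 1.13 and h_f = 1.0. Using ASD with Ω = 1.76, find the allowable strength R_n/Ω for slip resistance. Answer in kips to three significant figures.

18.9 kips

R_n = μ · D_u · h_f · T_b · n_s · n_b = 0.35 × 1.13 × 1.0 × 12 × 1 × 7 = 33.22 kips.
Allowable strength R_n/Ω = 33.22 / 1.76 = 18.9 kips.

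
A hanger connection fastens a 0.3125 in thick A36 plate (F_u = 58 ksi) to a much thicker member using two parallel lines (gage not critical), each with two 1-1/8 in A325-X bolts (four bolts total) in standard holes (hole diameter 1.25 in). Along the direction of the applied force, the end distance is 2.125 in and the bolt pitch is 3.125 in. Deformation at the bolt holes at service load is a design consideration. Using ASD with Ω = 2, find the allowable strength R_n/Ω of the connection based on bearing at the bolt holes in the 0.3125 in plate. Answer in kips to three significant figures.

73.4 kips

Per bolt r_n = 1.2 l_c t F_u ≤ 2.4 d t F_u; upper limit = 2.4 × 1.125 × 0.3125 × 58 = 48.94 kips.
Edge bolt: l_c = 2.125 − 1.25/2 = 1.5 in → 1.2 × 1.5 × 0.3125 × 58 = 32.62 → r_n = 32.62 kips.
Interior bolts: l_c = 3.125 − 1.25 = 1.875 in → 1.2 × 1.875 × 0.3125 × 58 = 40.78 → r_n = 40.78 kips.
R_n = 2 × 32.62 + 2 × 40.78 = 146.8 kips.
Allowable strength R_n/Ω = 146.8 / 2 = 73.4 kips.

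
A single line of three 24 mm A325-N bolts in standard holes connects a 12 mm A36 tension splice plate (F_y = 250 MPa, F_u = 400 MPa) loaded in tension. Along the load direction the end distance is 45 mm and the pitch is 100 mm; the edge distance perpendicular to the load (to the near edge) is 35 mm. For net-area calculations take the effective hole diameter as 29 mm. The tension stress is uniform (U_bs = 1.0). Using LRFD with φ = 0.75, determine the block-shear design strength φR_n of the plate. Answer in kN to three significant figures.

Shear plane L_v = 45 + 2·100 = 245 mm; A_gv = 245 × 12 = 2940 mm².
A_nv = (245 − 2.5·29) × 12 = 2070 mm².
A_nt = (35 − 0.5·29) × 12 = 246 mm².
0.6 F_u A_nv = 496.8 kN; 0.6 F_y A_gv = 441 kN → shear yielding governs the shear term.
R_n = 441 + 1.0 × 400 × 246 / 1000 = 539.4 kN.
Design strength φR_n = 0.75 × 539.4 = 405 kN.

405 kN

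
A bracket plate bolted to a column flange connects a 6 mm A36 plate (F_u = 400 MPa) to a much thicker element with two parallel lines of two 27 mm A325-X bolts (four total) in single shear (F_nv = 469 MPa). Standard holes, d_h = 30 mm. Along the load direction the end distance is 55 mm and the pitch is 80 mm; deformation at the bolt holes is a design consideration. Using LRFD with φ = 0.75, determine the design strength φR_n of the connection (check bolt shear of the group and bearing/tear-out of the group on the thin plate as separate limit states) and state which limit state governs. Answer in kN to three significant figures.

389 kN (bearing governs)

Bolt shear: A_b = π·27²/4 = 572.6 mm²; R_n = 469 × 572.6 × 4 × 1 / 1000 = 1074 kN → 0.75 × 1074 = 806 kN.
Bearing (1.2 l_c t F_u ≤ 2.4 d t F_u): upper limit = 2.4·27·6·400 / 1000 = 155.5 kN.
  Edge l_c = 55 − 30/2 = 40 → r_n = 115.2 kN; interior l_c = 80 − 30 = 50 → r_n = 144 kN.
  R_n,bearing = 2·115.2 + 2·144 = 518.4 kN → 0.75 × 518.4 = 389 kN.
Bearing governs: 389 kN.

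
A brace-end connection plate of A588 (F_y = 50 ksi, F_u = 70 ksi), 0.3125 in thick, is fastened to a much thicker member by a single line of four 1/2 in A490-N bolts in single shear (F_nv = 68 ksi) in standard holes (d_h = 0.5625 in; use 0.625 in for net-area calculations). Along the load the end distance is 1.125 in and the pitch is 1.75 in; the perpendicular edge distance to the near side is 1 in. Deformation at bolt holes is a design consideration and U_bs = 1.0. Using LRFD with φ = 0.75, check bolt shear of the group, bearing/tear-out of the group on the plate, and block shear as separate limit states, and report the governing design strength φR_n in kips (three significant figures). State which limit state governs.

Bolt shear: A_b = π·0.5²/4 = 0.1963 in²; R_n = 68 × 0.1963 × 4 × 1 = 53.41 kips → 0.75 × 53.41 = 40.1 kips.
Bearing: edge l_c = 0.8438, r_n = 22.15 kips; interior l_c = 1.188, r_n = 26.25 kips; R_n = 22.15 + 3·26.25 = 100.9 kips → 75.7 kips.
Block shear: A_gv = 1.992, A_nv = 1.309, A_nt = 0.2148 in²; R_n = min(0.6F_uA_nv, 0.6F_yA_gv) + U_bs·F_u·A_nt = 70 kips → 52.5 kips.
Bolt shear governs: 40.1 kips.

40.1 kips (bolt shear governs)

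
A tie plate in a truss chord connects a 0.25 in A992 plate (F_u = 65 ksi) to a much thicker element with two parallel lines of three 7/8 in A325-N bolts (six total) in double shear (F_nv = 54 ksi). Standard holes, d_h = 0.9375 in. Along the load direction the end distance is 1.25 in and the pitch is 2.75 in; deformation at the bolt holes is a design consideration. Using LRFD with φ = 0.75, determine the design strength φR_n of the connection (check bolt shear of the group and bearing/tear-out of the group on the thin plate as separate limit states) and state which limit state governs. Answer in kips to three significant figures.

125 kips (bearing governs)

Bolt shear: A_b = π·0.875²/4 = 0.6013 in²; R_n = 54 × 0.6013 × 6 × 2 = 389.7 kips → 0.75 × 389.7 = 292 kips.
Bearing (1.2 l_c t F_u ≤ 2.4 d t F_u): upper limit = 2.4·0.875·0.25·65 = 34.12 kips.
  Edge l_c = 1.25 − 0.9375/2 = 0.7812 → r_n = 15.23 kips; interior l_c = 2.75 − 0.9375 = 1.812 → r_n = 34.12 kips.
  R_n,bearing = 2·15.23 + 4·34.12 = 167 kips → 0.75 × 167 = 125 kips.
Bearing governs: 125 kips.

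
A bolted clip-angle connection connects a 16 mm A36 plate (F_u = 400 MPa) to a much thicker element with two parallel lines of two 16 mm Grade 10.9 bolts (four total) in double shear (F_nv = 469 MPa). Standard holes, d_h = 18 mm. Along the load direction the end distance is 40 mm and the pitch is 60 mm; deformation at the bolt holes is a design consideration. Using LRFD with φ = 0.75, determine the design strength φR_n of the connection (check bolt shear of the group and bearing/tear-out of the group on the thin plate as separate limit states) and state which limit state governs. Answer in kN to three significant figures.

Bolt shear: A_b = π·16²/4 = 201.1 mm²; R_n = 469 × 201.1 × 4 × 2 / 1000 = 754.4 kN → 0.75 × 754.4 = 566 kN.
Bearing (1.2 l_c t F_u ≤ 2.4 d t F_u): upper limit = 2.4·16·16·400 / 1000 = 245.8 kN.
  Edge l_c = 40 − 18/2 = 31 → r_n = 238.1 kN; interior l_c = 60 − 18 = 42 → r_n = 245.8 kN.
  R_n,bearing = 2·238.1 + 2·245.8 = 967.7 kN → 0.75 × 967.7 = 726 kN.
Bolt shear governs: 566 kN.

566 kN (bolt shear governs)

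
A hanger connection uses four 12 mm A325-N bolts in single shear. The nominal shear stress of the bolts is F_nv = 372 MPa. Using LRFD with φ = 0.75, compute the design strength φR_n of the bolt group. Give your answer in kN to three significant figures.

126 kN

A_b = π × 12² / 4 = 113.1 mm².
R_n = F_nv · A_b · n · n_s = 372 × 113.1 × 4 × 1 / 1000 = 168.3 kN.
Design strength φR_n = 0.75 × 168.3 = 126 kN.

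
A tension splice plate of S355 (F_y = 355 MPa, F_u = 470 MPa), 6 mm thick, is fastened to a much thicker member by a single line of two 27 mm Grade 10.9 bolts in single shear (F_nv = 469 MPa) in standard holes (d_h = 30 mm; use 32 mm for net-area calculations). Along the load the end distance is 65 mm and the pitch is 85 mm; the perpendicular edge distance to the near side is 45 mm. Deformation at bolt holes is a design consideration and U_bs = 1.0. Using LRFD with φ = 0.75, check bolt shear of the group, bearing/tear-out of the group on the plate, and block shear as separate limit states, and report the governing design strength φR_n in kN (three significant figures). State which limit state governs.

Bolt shear: A_b = π·27²/4 = 572.6 mm²; R_n = 469 × 572.6 × 2 × 1 / 1000 = 537.1 kN → 0.75 × 537.1 = 403 kN.
Bearing: edge l_c = 50, r_n = 169.2 kN; interior l_c = 55, r_n = 182.7 kN; R_n = 169.2 + 1·182.7 = 351.9 kN → 264 kN.
Block shear: A_gv = 900, A_nv = 612, A_nt = 174 mm²; R_n = min(0.6F_uA_nv, 0.6F_yA_gv) + U_bs·F_u·A_nt = 254.4 kN → 191 kN.
Block shear governs: 191 kN.

191 kN (block shear governs)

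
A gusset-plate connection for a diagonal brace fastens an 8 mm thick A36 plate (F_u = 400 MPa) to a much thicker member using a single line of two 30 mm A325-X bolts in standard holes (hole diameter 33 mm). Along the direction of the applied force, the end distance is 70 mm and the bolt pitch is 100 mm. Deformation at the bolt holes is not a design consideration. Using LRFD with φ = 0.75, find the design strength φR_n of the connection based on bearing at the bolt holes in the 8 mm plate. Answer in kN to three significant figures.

Per bolt r_n = 1.5 l_c t F_u ≤ 3.0 d t F_u; upper limit = 3.0 × 30 × 8 × 400 / 1000 = 288 kN.
Edge bolt: l_c = 70 − 33/2 = 53.5 mm → 1.5 × 53.5 × 8 × 400 / 1000 = 256.8 → r_n = 256.8 kN.
Interior bolts: l_c = 100 − 33 = 67 mm → 1.5 × 67 × 8 × 400 / 1000 = 321.6 → r_n = 288 kN.
R_n = 1 × 256.8 + 1 × 288 = 544.8 kN.
Design strength φR_n = 0.75 × 544.8 = 409 kN.

409 kN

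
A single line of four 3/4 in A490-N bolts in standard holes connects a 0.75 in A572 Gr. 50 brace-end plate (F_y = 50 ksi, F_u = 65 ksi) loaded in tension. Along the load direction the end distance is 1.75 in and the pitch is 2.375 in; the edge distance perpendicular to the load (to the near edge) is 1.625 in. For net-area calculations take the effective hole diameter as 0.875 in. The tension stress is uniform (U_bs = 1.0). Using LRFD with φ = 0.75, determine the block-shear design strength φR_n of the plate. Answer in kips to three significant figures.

171 kips

Shear plane L_v = 1.75 + 3·2.375 = 8.875 in; A_gv = 8.875 × 0.75 = 6.656 in².
A_nv = (8.875 − 3.5·0.875) × 0.75 = 4.359 in².
A_nt = (1.625 − 0.5·0.875) × 0.75 = 0.8906 in².
0.6 F_u A_nv = 170 kips; 0.6 F_y A_gv = 199.7 kips → shear rupture governs the shear term.
R_n = 170 + 1.0 × 65 × 0.8906 = 227.9 kips.
Design strength φR_n = 0.75 × 227.9 = 171 kips.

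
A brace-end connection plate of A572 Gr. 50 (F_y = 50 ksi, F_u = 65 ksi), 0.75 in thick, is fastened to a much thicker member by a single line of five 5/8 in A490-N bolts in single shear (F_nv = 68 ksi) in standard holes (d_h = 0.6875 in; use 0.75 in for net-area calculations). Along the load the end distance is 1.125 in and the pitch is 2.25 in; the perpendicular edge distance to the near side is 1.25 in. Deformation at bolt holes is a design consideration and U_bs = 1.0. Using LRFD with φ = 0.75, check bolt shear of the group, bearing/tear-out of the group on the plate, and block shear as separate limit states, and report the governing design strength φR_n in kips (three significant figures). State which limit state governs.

78.2 kips (bolt shear governs)

Bolt shear: A_b = π·0.625²/4 = 0.3068 in²; R_n = 68 × 0.3068 × 5 × 1 = 104.3 kips → 0.75 × 104.3 = 78.2 kips.
Bearing: edge l_c = 0.7812, r_n = 45.7 kips; interior l_c = 1.562, r_n = 73.12 kips; R_n = 45.7 + 4·73.12 = 338.2 kips → 254 kips.
Block shear: A_gv = 7.594, A_nv = 5.062, A_nt = 0.6562 in²; R_n = min(0.6F_uA_nv, 0.6F_yA_gv) + U_bs·F_u·A_nt = 240.1 kips → 180 kips.
Bolt shear governs: 78.2 kips.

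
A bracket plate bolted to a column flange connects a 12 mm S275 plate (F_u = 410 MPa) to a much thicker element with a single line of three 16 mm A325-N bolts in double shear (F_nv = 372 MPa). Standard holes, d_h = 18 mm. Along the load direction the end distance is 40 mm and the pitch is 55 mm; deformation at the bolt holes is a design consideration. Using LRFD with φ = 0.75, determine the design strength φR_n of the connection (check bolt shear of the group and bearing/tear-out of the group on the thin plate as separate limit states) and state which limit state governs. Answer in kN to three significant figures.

Bolt shear: A_b = π·16²/4 = 201.1 mm²; R_n = 372 × 201.1 × 3 × 2 / 1000 = 448.8 kN → 0.75 × 448.8 = 337 kN.
Bearing (1.2 l_c t F_u ≤ 2.4 d t F_u): upper limit = 2.4·16·12·410 / 1000 = 188.9 kN.
  Edge l_c = 40 − 18/2 = 31 → r_n = 183 kN; interior l_c = 55 − 18 = 37 → r_n = 188.9 kN.
  R_n,bearing = 1·183 + 2·188.9 = 560.9 kN → 0.75 × 560.9 = 421 kN.
Bolt shear governs: 337 kN.

337 kN (bolt shear governs)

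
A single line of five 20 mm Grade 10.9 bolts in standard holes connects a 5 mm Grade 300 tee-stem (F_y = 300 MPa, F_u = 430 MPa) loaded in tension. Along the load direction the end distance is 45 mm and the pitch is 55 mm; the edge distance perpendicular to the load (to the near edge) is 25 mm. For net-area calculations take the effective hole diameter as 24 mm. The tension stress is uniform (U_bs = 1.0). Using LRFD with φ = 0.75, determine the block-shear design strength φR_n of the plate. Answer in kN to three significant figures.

173 kN

Shear plane L_v = 45 + 4·55 = 265 mm; A_gv = 265 × 5 = 1325 mm².
A_nv = (265 − 4.5·24) × 5 = 785 mm².
A_nt = (25 − 0.5·24) × 5 = 65 mm².
0.6 F_u A_nv = 202.5 kN; 0.6 F_y A_gv = 238.5 kN → shear rupture governs the shear term.
R_n = 202.5 + 1.0 × 430 × 65 / 1000 = 230.5 kN.
Design strength φR_n = 0.75 × 230.5 = 173 kN.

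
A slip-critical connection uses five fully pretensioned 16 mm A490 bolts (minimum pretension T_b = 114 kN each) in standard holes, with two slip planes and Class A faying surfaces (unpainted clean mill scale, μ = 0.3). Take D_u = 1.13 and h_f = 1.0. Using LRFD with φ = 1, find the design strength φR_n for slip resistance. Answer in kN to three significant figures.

386 kN

R_n = μ · D_u · h_f · T_b · n_s · n_b = 0.3 × 1.13 × 1.0 × 114 × 2 × 5 = 386.5 kN.
Design strength φR_n = 1 × 386.5 = 386 kN.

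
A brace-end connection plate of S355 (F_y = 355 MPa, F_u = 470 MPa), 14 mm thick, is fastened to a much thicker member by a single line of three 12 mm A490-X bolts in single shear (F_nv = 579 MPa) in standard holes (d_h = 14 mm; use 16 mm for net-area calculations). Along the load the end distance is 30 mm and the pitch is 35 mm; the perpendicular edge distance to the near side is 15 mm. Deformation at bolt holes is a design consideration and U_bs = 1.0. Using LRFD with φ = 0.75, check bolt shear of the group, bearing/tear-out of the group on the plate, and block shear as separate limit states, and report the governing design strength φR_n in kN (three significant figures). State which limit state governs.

Bolt shear: A_b = π·12²/4 = 113.1 mm²; R_n = 579 × 113.1 × 3 × 1 / 1000 = 196.5 kN → 0.75 × 196.5 = 147 kN.
Bearing: edge l_c = 23, r_n = 181.6 kN; interior l_c = 21, r_n = 165.8 kN; R_n = 181.6 + 2·165.8 = 513.2 kN → 385 kN.
Block shear: A_gv = 1400, A_nv = 840, A_nt = 98 mm²; R_n = min(0.6F_uA_nv, 0.6F_yA_gv) + U_bs·F_u·A_nt = 282.9 kN → 212 kN.
Bolt shear governs: 147 kN.

147 kN (bolt shear governs)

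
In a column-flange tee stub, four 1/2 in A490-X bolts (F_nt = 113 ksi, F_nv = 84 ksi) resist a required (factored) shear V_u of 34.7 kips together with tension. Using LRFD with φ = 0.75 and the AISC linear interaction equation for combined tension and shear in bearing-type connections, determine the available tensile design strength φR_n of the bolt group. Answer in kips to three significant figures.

A_b = π·0.5²/4 = 0.1963 in²; f_rv = 34.7 / (4 × 0.1963) = 44.18 ksi.
F'_nt = 1.3 F_nt − (F_nt / φF_nv) f_rv = 1.3·113 − (113/(0.75·84))·44.18 = 67.65 ksi, capped at F_nt → F'_nt = 67.65 ksi.
R_n = F'_nt · A_b · n = 67.65 × 0.1963 × 4 = 53.14 kips.
Design strength φR_n = 0.75 × 53.14 = 39.9 kips.

39.9 kips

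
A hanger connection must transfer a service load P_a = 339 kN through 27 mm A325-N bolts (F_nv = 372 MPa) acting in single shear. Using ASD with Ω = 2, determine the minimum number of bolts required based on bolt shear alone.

4 bolts

A_b = π·27²/4 = 572.6 mm².
Per-bolt allowable strength R_n/Ω = 372 × 572.6 × 1 / 1000 / 2 = 106.5 kN.
n ≥ 339 / 106.5 = 3.183 → use 4 bolts.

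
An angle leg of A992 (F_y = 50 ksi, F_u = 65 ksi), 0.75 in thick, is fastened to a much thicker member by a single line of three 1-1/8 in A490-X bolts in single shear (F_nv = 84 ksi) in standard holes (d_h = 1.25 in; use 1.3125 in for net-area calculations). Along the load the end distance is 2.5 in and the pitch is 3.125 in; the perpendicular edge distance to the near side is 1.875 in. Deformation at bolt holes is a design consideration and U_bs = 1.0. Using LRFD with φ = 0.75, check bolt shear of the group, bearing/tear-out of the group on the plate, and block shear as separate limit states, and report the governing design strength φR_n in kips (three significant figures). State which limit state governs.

Bolt shear: A_b = π·1.125²/4 = 0.994 in²; R_n = 84 × 0.994 × 3 × 1 = 250.5 kips → 0.75 × 250.5 = 188 kips.
Bearing: edge l_c = 1.875, r_n = 109.7 kips; interior l_c = 1.875, r_n = 109.7 kips; R_n = 109.7 + 2·109.7 = 329.1 kips → 247 kips.
Block shear: A_gv = 6.562, A_nv = 4.102, A_nt = 0.9141 in²; R_n = min(0.6F_uA_nv, 0.6F_yA_gv) + U_bs·F_u·A_nt = 219.4 kips → 165 kips.
Block shear governs: 165 kips.

165 kips (block shear governs)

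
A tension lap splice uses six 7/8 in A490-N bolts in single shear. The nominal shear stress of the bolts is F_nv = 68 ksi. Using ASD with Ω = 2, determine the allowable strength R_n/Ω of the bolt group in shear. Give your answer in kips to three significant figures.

123 kips

A_b = π × 0.875² / 4 = 0.6013 in².
R_n = F_nv · A_b · n · n_s = 68 × 0.6013 × 6 × 1 = 245.3 kips.
Allowable strength R_n/Ω = 245.3 / 2 = 123 kips.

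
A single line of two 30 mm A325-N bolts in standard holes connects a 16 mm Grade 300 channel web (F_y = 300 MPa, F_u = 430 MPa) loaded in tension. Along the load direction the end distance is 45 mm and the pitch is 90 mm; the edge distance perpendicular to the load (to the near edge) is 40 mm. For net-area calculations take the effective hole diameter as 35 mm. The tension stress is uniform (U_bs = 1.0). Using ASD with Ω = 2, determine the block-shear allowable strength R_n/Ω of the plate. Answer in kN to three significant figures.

Shear plane L_v = 45 + 1·90 = 135 mm; A_gv = 135 × 16 = 2160 mm².
A_nv = (135 − 1.5·35) × 16 = 1320 mm².
A_nt = (40 − 0.5·35) × 16 = 360 mm².
0.6 F_u A_nv = 340.6 kN; 0.6 F_y A_gv = 388.8 kN → shear rupture governs the shear term.
R_n = 340.6 + 1.0 × 430 × 360 / 1000 = 495.4 kN.
Allowable strength R_n/Ω = 495.4 / 2 = 248 kN.

248 kN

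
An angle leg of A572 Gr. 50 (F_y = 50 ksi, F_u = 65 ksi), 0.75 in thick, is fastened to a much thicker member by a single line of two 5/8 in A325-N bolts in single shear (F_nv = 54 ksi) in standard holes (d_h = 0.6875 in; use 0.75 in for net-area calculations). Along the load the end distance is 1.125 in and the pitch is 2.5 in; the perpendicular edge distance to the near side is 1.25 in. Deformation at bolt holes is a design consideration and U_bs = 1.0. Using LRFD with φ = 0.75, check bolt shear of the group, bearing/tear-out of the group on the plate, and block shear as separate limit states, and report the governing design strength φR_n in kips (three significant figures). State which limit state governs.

Bolt shear: A_b = π·0.625²/4 = 0.3068 in²; R_n = 54 × 0.3068 × 2 × 1 = 33.13 kips → 0.75 × 33.13 = 24.9 kips.
Bearing: edge l_c = 0.7812, r_n = 45.7 kips; interior l_c = 1.812, r_n = 73.12 kips; R_n = 45.7 + 1·73.12 = 118.8 kips → 89.1 kips.
Block shear: A_gv = 2.719, A_nv = 1.875, A_nt = 0.6562 in²; R_n = min(0.6F_uA_nv, 0.6F_yA_gv) + U_bs·F_u·A_nt = 115.8 kips → 86.8 kips.
Bolt shear governs: 24.9 kips.

24.9 kips (bolt shear governs)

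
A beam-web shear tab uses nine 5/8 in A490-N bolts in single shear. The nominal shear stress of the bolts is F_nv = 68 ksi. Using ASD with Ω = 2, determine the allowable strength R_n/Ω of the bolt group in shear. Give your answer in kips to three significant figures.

A_b = π × 0.625² / 4 = 0.3068 in².
R_n = F_nv · A_b · n · n_s = 68 × 0.3068 × 9 × 1 = 187.8 kips.
Allowable strength R_n/Ω = 187.8 / 2 = 93.9 kips.

93.9 kips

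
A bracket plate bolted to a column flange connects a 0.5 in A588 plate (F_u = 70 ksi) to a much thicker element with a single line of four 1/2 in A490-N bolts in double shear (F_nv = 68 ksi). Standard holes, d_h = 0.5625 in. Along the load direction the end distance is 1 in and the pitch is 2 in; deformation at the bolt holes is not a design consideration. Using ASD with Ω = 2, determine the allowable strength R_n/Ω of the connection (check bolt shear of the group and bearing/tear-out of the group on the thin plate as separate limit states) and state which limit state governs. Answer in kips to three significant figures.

Bolt shear: A_b = π·0.5²/4 = 0.1963 in²; R_n = 68 × 0.1963 × 4 × 2 = 106.8 kips → 106.8 / 2 = 53.4 kips.
Bearing (1.5 l_c t F_u ≤ 3.0 d t F_u): upper limit = 3.0·0.5·0.5·70 = 52.5 kips.
  Edge l_c = 1 − 0.5625/2 = 0.7188 → r_n = 37.73 kips; interior l_c = 2 − 0.5625 = 1.438 → r_n = 52.5 kips.
  R_n,bearing = 1·37.73 + 3·52.5 = 195.2 kips → 195.2 / 2 = 97.6 kips.
Bolt shear governs: 53.4 kips.

53.4 kips (bolt shear governs)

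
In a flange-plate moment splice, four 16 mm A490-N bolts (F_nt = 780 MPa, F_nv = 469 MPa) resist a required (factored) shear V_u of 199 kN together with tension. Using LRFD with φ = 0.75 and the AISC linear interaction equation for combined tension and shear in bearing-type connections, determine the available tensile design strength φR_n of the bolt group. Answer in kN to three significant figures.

A_b = π·16²/4 = 201.1 mm²; f_rv = 199 × 1000 / (4 × 201.1) = 247.4 MPa.
F'_nt = 1.3 F_nt − (F_nt / φF_nv) f_rv = 1.3·780 − (780/(0.75·469))·247.4 = 465.3 MPa, capped at F_nt → F'_nt = 465.3 MPa.
R_n = F'_nt · A_b · n = 465.3 × 201.1 × 4 / 1000 = 374.2 kN.
Design strength φR_n = 0.75 × 374.2 = 281 kN.

281 kN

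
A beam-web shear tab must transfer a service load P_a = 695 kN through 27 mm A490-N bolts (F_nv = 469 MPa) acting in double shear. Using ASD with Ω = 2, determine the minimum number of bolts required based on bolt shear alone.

A_b = π·27²/4 = 572.6 mm².
Per-bolt allowable strength R_n/Ω = 469 × 572.6 × 2 / 1000 / 2 = 268.5 kN.
n ≥ 695 / 268.5 = 2.588 → use 3 bolts.

3 bolts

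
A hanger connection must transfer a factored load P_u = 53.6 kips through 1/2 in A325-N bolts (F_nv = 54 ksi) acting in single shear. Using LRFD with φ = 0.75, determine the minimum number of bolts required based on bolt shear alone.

A_b = π·0.5²/4 = 0.1963 in².
Per-bolt design strength φR_n = 0.75 × 54 × 0.1963 × 1 = 7.952 kips.
n ≥ 53.6 / 7.952 = 6.74 → use 7 bolts.

7 bolts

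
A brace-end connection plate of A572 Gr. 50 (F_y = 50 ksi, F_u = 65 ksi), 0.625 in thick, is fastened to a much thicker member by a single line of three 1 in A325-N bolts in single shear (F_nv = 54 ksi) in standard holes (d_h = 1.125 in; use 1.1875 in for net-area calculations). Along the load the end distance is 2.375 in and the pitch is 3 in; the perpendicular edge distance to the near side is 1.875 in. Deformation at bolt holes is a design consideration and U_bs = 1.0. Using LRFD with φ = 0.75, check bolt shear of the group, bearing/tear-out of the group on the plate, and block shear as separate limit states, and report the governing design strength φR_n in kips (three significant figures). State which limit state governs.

95.4 kips (bolt shear governs)

Bolt shear: A_b = π·1²/4 = 0.7854 in²; R_n = 54 × 0.7854 × 3 × 1 = 127.2 kips → 0.75 × 127.2 = 95.4 kips.
Bearing: edge l_c = 1.812, r_n = 88.36 kips; interior l_c = 1.875, r_n = 91.41 kips; R_n = 88.36 + 2·91.41 = 271.2 kips → 203 kips.
Block shear: A_gv = 5.234, A_nv = 3.379, A_nt = 0.8008 in²; R_n = min(0.6F_uA_nv, 0.6F_yA_gv) + U_bs·F_u·A_nt = 183.8 kips → 138 kips.
Bolt shear governs: 95.4 kips.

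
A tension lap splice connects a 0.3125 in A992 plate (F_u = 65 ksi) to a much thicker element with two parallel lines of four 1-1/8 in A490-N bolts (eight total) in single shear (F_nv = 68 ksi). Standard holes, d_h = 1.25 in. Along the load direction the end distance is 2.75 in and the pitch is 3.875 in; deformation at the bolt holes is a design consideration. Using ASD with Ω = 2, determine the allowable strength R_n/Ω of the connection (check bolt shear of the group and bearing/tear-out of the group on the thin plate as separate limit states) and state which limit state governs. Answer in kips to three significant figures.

Bolt shear: A_b = π·1.125²/4 = 0.994 in²; R_n = 68 × 0.994 × 8 × 1 = 540.7 kips → 540.7 / 2 = 270 kips.
Bearing (1.2 l_c t F_u ≤ 2.4 d t F_u): upper limit = 2.4·1.125·0.3125·65 = 54.84 kips.
  Edge l_c = 2.75 − 1.25/2 = 2.125 → r_n = 51.8 kips; interior l_c = 3.875 − 1.25 = 2.625 → r_n = 54.84 kips.
  R_n,bearing = 2·51.8 + 6·54.84 = 432.7 kips → 432.7 / 2 = 216 kips.
Bearing governs: 216 kips.

216 kips (bearing governs)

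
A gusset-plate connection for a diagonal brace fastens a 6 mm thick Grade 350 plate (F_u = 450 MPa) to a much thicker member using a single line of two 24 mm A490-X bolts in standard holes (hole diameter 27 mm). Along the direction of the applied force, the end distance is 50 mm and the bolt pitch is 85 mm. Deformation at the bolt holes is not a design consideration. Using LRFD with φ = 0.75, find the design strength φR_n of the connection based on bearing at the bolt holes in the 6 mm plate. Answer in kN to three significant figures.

Per bolt r_n = 1.5 l_c t F_u ≤ 3.0 d t F_u; upper limit = 3.0 × 24 × 6 × 450 / 1000 = 194.4 kN.
Edge bolt: l_c = 50 − 27/2 = 36.5 mm → 1.5 × 36.5 × 6 × 450 / 1000 = 147.8 → r_n = 147.8 kN.
Interior bolts: l_c = 85 − 27 = 58 mm → 1.5 × 58 × 6 × 450 / 1000 = 234.9 → r_n = 194.4 kN.
R_n = 1 × 147.8 + 1 × 194.4 = 342.2 kN.
Design strength φR_n = 0.75 × 342.2 = 257 kN.

257 kN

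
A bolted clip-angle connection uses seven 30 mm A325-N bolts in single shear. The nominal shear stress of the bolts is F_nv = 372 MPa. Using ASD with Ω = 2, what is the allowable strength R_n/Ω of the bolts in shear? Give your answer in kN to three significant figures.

A_b = π × 30² / 4 = 706.9 mm².
R_n = F_nv · A_b · n · n_s = 372 × 706.9 × 7 × 1 / 1000 = 1841 kN.
Allowable strength R_n/Ω = 1841 / 2 = 920 kN.

920 kN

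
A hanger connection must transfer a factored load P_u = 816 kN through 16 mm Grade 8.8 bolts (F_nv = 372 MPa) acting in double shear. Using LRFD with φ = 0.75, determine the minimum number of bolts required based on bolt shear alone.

A_b = π·16²/4 = 201.1 mm².
Per-bolt design strength φR_n = 0.75 × 372 × 201.1 × 2 / 1000 = 112.2 kN.
n ≥ 816 / 112.2 = 7.273 → use 8 bolts.

8 bolts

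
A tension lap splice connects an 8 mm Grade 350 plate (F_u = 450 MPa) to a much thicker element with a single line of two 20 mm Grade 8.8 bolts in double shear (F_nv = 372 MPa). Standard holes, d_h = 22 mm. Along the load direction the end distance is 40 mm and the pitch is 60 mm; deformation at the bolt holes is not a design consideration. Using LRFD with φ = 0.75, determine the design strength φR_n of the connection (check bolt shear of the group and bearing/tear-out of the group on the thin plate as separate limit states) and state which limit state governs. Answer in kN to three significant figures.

271 kN (bearing governs)

Bolt shear: A_b = π·20²/4 = 314.2 mm²; R_n = 372 × 314.2 × 2 × 2 / 1000 = 467.5 kN → 0.75 × 467.5 = 351 kN.
Bearing (1.5 l_c t F_u ≤ 3.0 d t F_u): upper limit = 3.0·20·8·450 / 1000 = 216 kN.
  Edge l_c = 40 − 22/2 = 29 → r_n = 156.6 kN; interior l_c = 60 − 22 = 38 → r_n = 205.2 kN.
  R_n,bearing = 1·156.6 + 1·205.2 = 361.8 kN → 0.75 × 361.8 = 271 kN.
Bearing governs: 271 kN.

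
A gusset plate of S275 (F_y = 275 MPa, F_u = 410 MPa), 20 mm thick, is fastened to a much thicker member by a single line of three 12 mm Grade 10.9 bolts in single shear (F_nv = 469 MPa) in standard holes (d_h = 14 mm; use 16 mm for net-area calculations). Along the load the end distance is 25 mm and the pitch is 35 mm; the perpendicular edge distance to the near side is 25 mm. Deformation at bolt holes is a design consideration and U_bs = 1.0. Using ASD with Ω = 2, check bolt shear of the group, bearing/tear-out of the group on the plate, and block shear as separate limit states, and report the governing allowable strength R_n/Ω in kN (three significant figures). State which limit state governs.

Bolt shear: A_b = π·12²/4 = 113.1 mm²; R_n = 469 × 113.1 × 3 × 1 / 1000 = 159.1 kN → 159.1 / 2 = 79.6 kN.
Bearing: edge l_c = 18, r_n = 177.1 kN; interior l_c = 21, r_n = 206.6 kN; R_n = 177.1 + 2·206.6 = 590.4 kN → 295 kN.
Block shear: A_gv = 1900, A_nv = 1100, A_nt = 340 mm²; R_n = min(0.6F_uA_nv, 0.6F_yA_gv) + U_bs·F_u·A_nt = 410 kN → 205 kN.
Bolt shear governs: 79.6 kN.

79.6 kN (bolt shear governs)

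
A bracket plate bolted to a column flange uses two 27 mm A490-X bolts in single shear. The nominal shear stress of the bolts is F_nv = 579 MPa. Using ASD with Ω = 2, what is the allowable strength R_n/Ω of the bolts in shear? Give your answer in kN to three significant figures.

A_b = π × 27² / 4 = 572.6 mm².
R_n = F_nv · A_b · n · n_s = 579 × 572.6 × 2 × 1 / 1000 = 663 kN.
Allowable strength R_n/Ω = 663 / 2 = 332 kN.

332 kN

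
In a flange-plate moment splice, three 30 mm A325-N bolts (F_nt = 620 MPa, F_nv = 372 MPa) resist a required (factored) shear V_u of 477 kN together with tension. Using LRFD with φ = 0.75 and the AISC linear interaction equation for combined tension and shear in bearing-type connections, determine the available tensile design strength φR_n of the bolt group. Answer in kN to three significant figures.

487 kN

A_b = π·30²/4 = 706.9 mm²; f_rv = 477 × 1000 / (3 × 706.9) = 224.9 MPa.
F'_nt = 1.3 F_nt − (F_nt / φF_nv) f_rv = 1.3·620 − (620/(0.75·372))·224.9 = 306.1 MPa, capped at F_nt → F'_nt = 306.1 MPa.
R_n = F'_nt · A_b · n = 306.1 × 706.9 × 3 / 1000 = 649.2 kN.
Design strength φR_n = 0.75 × 649.2 = 487 kN.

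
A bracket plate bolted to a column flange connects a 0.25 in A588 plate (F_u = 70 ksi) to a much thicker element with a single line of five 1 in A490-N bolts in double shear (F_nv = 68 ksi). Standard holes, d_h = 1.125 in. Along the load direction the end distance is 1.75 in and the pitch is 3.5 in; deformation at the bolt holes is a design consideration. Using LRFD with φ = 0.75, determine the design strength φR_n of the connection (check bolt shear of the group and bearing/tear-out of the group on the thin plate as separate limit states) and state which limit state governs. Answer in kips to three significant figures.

Bolt shear: A_b = π·1²/4 = 0.7854 in²; R_n = 68 × 0.7854 × 5 × 2 = 534.1 kips → 0.75 × 534.1 = 401 kips.
Bearing (1.2 l_c t F_u ≤ 2.4 d t F_u): upper limit = 2.4·1·0.25·70 = 42 kips.
  Edge l_c = 1.75 − 1.125/2 = 1.188 → r_n = 24.94 kips; interior l_c = 3.5 − 1.125 = 2.375 → r_n = 42 kips.
  R_n,bearing = 1·24.94 + 4·42 = 192.9 kips → 0.75 × 192.9 = 145 kips.
Bearing governs: 145 kips.

145 kips (bearing governs)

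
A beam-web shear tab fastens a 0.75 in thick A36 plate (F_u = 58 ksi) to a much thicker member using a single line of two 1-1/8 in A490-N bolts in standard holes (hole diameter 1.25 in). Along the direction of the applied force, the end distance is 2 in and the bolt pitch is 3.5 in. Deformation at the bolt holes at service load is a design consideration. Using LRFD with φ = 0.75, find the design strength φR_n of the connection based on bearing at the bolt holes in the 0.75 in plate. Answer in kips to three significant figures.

142 kips

Per bolt r_n = 1.2 l_c t F_u ≤ 2.4 d t F_u; upper limit = 2.4 × 1.125 × 0.75 × 58 = 117.4 kips.
Edge bolt: l_c = 2 − 1.25/2 = 1.375 in → 1.2 × 1.375 × 0.75 × 58 = 71.77 → r_n = 71.77 kips.
Interior bolts: l_c = 3.5 − 1.25 = 2.25 in → 1.2 × 2.25 × 0.75 × 58 = 117.4 → r_n = 117.4 kips.
R_n = 1 × 71.77 + 1 × 117.4 = 189.2 kips.
Design strength φR_n = 0.75 × 189.2 = 142 kips.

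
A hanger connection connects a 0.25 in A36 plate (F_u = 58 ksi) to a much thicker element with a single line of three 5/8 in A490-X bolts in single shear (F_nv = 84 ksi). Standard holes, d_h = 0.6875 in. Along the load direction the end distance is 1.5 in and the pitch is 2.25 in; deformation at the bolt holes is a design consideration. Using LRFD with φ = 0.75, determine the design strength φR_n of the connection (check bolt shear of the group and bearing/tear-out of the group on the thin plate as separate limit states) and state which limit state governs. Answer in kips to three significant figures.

Bolt shear: A_b = π·0.625²/4 = 0.3068 in²; R_n = 84 × 0.3068 × 3 × 1 = 77.31 kips → 0.75 × 77.31 = 58 kips.
Bearing (1.2 l_c t F_u ≤ 2.4 d t F_u): upper limit = 2.4·0.625·0.25·58 = 21.75 kips.
  Edge l_c = 1.5 − 0.6875/2 = 1.156 → r_n = 20.12 kips; interior l_c = 2.25 − 0.6875 = 1.562 → r_n = 21.75 kips.
  R_n,bearing = 1·20.12 + 2·21.75 = 63.62 kips → 0.75 × 63.62 = 47.7 kips.
Bearing governs: 47.7 kips.

47.7 kips (bearing governs)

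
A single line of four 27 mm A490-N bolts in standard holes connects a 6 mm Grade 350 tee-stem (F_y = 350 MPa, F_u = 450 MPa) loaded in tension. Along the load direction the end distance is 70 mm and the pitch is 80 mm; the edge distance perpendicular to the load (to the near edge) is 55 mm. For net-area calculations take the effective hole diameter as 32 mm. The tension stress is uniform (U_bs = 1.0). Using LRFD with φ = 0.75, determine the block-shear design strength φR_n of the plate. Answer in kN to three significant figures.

320 kN

Shear plane L_v = 70 + 3·80 = 310 mm; A_gv = 310 × 6 = 1860 mm².
A_nv = (310 − 3.5·32) × 6 = 1188 mm².
A_nt = (55 − 0.5·32) × 6 = 234 mm².
0.6 F_u A_nv = 320.8 kN; 0.6 F_y A_gv = 390.6 kN → shear rupture governs the shear term.
R_n = 320.8 + 1.0 × 450 × 234 / 1000 = 426.1 kN.
Design strength φR_n = 0.75 × 426.1 = 320 kN.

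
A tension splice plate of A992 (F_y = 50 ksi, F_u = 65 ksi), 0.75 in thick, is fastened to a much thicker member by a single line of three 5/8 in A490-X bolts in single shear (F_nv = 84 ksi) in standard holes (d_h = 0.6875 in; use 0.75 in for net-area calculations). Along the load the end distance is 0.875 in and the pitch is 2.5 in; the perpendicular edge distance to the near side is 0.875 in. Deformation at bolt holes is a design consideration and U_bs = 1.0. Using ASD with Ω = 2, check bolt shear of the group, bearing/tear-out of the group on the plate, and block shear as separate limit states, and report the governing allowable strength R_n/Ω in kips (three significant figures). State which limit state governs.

38.7 kips (bolt shear governs)

Bolt shear: A_b = π·0.625²/4 = 0.3068 in²; R_n = 84 × 0.3068 × 3 × 1 = 77.31 kips → 77.31 / 2 = 38.7 kips.
Bearing: edge l_c = 0.5312, r_n = 31.08 kips; interior l_c = 1.812, r_n = 73.12 kips; R_n = 31.08 + 2·73.12 = 177.3 kips → 88.7 kips.
Block shear: A_gv = 4.406, A_nv = 3, A_nt = 0.375 in²; R_n = min(0.6F_uA_nv, 0.6F_yA_gv) + U_bs·F_u·A_nt = 141.4 kips → 70.7 kips.
Bolt shear governs: 38.7 kips.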